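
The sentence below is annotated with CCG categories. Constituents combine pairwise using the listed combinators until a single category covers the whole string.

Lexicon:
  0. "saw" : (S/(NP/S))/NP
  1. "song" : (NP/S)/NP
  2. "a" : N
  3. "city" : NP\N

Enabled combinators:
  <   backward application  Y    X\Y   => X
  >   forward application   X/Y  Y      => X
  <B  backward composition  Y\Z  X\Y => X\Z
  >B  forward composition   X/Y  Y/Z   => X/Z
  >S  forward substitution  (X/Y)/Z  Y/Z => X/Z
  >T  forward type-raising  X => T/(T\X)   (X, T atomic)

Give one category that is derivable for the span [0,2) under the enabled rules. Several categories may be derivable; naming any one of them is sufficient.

S/NP

[0,4] S   >
  [0,2] S/NP   >S
    [0,1] "saw" : (S/(NP/S))/NP
    [1,2] "song" : (NP/S)/NP
  [2,4] NP   >
    [2,3] NP/(NP\N)   >T
      [2,3] "a" : N
    [3,4] "city" : NP\N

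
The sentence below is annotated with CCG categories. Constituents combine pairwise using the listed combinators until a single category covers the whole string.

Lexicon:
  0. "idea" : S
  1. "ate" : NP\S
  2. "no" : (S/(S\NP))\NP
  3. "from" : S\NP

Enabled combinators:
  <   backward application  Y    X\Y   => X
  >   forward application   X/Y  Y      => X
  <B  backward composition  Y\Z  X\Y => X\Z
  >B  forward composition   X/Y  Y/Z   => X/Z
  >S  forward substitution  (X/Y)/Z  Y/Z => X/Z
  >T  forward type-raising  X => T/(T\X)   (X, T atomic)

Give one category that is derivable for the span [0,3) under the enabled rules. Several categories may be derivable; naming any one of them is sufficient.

S/(S\NP)

[0,4] S   >
  [0,3] S/(S\NP)   <
    [0,2] NP   >
      [0,1] NP/(NP\S)   >T
        [0,1] "idea" : S
      [1,2] "ate" : NP\S
    [2,3] "no" : (S/(S\NP))\NP
  [3,4] "from" : S\NP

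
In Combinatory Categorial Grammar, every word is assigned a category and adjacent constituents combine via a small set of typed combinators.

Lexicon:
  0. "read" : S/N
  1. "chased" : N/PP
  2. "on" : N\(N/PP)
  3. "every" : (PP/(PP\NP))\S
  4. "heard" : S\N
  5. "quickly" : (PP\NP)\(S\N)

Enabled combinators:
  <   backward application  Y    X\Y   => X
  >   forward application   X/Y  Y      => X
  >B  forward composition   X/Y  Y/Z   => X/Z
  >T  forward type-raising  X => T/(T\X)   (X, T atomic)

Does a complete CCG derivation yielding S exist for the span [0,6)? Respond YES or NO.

NO

S/N N/PP N\(N/PP) (PP/(PP\NP))\S S\N (PP\NP)\(S\N)
CKY chart[0,6] = {N/(N\PP), NP/(NP\PP), PP, PP/(PP\PP), S/(S\PP)}; S ∉ chart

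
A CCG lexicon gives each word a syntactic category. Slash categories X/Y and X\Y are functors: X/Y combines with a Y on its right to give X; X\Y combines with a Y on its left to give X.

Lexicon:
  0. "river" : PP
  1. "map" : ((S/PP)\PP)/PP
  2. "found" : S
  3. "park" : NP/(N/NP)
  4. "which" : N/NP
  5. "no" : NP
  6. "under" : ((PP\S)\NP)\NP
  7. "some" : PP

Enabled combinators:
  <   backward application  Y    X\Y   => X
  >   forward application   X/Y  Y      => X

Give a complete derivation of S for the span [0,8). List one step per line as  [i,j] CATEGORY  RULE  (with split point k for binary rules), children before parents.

[0,1] PP  lex  "river"
[1,2] ((S/PP)\PP)/PP  lex  "map"
[2,3] S  lex  "found"
[3,4] NP/(N/NP)  lex  "park"
[4,5] N/NP  lex  "which"
[3,5] NP  >  k=4
[5,6] NP  lex  "no"
[6,7] ((PP\S)\NP)\NP  lex  "under"
[5,7] (PP\S)\NP  <  k=6
[3,7] PP\S  <  k=5
[2,7] PP  <  k=3
[1,7] (S/PP)\PP  >  k=2
[0,7] S/PP  <  k=1
[7,8] PP  lex  "some"
[0,8] S  >  k=7

[0,8] S   >
  [0,7] S/PP   <
    [0,1] "river" : PP
    [1,7] (S/PP)\PP   >
      [1,2] "map" : ((S/PP)\PP)/PP
      [2,7] PP   <
        [2,3] "found" : S
        [3,7] PP\S   <
          [3,5] NP   >
            [3,4] "park" : NP/(N/NP)
            [4,5] "which" : N/NP
          [5,7] (PP\S)\NP   <
            [5,6] "no" : NP
            [6,7] "under" : ((PP\S)\NP)\NP
  [7,8] "some" : PP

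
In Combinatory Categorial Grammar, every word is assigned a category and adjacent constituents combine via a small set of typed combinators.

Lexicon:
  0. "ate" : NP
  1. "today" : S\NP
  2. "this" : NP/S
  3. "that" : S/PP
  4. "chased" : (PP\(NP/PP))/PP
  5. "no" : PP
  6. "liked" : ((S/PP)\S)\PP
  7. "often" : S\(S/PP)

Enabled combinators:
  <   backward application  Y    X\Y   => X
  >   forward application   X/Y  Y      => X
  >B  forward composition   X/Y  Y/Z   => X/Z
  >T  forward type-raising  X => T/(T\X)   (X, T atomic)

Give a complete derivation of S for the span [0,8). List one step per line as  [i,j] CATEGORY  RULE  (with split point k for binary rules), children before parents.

[0,8] S   <
  [0,7] S/PP   <
    [0,2] S   >
      [0,1] S/(S\NP)   >T
        [0,1] "ate" : NP
      [1,2] "today" : S\NP
    [2,7] (S/PP)\S   <
      [2,6] PP   <
        [2,4] NP/PP   >B
          [2,3] "this" : NP/S
          [3,4] "that" : S/PP
        [4,6] PP\(NP/PP)   >
          [4,5] "chased" : (PP\(NP/PP))/PP
          [5,6] "no" : PP
      [6,7] "liked" : ((S/PP)\S)\PP
  [7,8] "often" : S\(S/PP)

[0,1] NP  lex  "ate"
[0,1] S/(S\NP)  >T
[1,2] S\NP  lex  "today"
[0,2] S  >  k=1
[2,3] NP/S  lex  "this"
[3,4] S/PP  lex  "that"
[2,4] NP/PP  >B  k=3
[4,5] (PP\(NP/PP))/PP  lex  "chased"
[5,6] PP  lex  "no"
[4,6] PP\(NP/PP)  >  k=5
[2,6] PP  <  k=4
[6,7] ((S/PP)\S)\PP  lex  "liked"
[2,7] (S/PP)\S  <  k=6
[0,7] S/PP  <  k=2
[7,8] S\(S/PP)  lex  "often"
[0,8] S  <  k=7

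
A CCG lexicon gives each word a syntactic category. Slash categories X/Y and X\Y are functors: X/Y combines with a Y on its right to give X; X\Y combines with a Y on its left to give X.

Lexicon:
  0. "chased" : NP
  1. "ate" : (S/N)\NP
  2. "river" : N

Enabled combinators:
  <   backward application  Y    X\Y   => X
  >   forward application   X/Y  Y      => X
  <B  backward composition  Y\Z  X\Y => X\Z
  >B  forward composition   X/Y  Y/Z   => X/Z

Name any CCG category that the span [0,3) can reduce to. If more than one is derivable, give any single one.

S

[0,3] S   >
  [0,2] S/N   <
    [0,1] "chased" : NP
    [1,2] "ate" : (S/N)\NP
  [2,3] "river" : N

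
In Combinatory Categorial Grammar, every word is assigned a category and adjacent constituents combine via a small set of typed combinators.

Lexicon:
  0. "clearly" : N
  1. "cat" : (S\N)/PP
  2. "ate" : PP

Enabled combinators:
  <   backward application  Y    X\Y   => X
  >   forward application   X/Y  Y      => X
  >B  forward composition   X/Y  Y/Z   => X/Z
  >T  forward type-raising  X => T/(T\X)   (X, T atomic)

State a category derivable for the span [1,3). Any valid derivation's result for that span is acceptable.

S\N

[0,3] S   <
  [0,1] "clearly" : N
  [1,3] S\N   >
    [1,2] "cat" : (S\N)/PP
    [2,3] "ate" : PP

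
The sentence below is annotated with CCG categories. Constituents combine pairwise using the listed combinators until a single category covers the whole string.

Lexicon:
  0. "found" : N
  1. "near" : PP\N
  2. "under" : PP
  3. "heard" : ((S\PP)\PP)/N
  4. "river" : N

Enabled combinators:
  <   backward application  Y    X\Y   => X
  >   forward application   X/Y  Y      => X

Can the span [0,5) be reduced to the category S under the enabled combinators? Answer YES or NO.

[0,5] S   <
  [0,2] PP   <
    [0,1] "found" : N
    [1,2] "near" : PP\N
  [2,5] S\PP   <
    [2,3] "under" : PP
    [3,5] (S\PP)\PP   >
      [3,4] "heard" : ((S\PP)\PP)/N
      [4,5] "river" : N

YES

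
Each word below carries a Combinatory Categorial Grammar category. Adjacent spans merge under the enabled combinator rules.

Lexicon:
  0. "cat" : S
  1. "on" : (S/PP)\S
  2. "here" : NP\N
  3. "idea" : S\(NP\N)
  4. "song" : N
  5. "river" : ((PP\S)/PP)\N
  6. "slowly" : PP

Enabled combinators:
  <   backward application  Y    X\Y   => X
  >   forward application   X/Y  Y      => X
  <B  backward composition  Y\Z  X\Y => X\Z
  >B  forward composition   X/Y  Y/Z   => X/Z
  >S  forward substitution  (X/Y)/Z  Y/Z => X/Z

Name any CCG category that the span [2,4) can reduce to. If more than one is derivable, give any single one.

[0,7] S   >
  [0,2] S/PP   <
    [0,1] "cat" : S
    [1,2] "on" : (S/PP)\S
  [2,7] PP   <
    [2,4] S   <
      [2,3] "here" : NP\N
      [3,4] "idea" : S\(NP\N)
    [4,7] PP\S   >
      [4,6] (PP\S)/PP   <
        [4,5] "song" : N
        [5,6] "river" : ((PP\S)/PP)\N
      [6,7] "slowly" : PP

S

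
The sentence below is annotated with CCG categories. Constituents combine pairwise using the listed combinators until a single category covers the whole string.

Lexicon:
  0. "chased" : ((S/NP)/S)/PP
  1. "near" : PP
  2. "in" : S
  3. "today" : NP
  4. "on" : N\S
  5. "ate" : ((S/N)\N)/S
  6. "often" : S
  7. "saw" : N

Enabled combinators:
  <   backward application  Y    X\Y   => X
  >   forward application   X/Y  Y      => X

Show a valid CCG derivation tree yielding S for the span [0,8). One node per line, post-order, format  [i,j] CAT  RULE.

[0,8] S   >
  [0,7] S/N   <
    [0,5] N   <
      [0,4] S   >
        [0,3] S/NP   >
          [0,2] (S/NP)/S   >
            [0,1] "chased" : ((S/NP)/S)/PP
            [1,2] "near" : PP
          [2,3] "in" : S
        [3,4] "today" : NP
      [4,5] "on" : N\S
    [5,7] (S/N)\N   >
      [5,6] "ate" : ((S/N)\N)/S
      [6,7] "often" : S
  [7,8] "saw" : N

[0,1] ((S/NP)/S)/PP  lex  "chased"
[1,2] PP  lex  "near"
[0,2] (S/NP)/S  >  k=1
[2,3] S  lex  "in"
[0,3] S/NP  >  k=2
[3,4] NP  lex  "today"
[0,4] S  >  k=3
[4,5] N\S  lex  "on"
[0,5] N  <  k=4
[5,6] ((S/N)\N)/S  lex  "ate"
[6,7] S  lex  "often"
[5,7] (S/N)\N  >  k=6
[0,7] S/N  <  k=5
[7,8] N  lex  "saw"
[0,8] S  >  k=7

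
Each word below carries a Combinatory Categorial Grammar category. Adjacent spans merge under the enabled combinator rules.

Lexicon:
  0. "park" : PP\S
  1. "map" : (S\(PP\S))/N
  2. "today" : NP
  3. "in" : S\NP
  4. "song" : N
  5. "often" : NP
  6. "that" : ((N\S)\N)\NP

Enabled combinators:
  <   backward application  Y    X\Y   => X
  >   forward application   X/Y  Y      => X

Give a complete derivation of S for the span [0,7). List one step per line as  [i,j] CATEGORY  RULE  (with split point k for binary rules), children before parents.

[0,7] S   <
  [0,1] "park" : PP\S
  [1,7] S\(PP\S)   >
    [1,2] "map" : (S\(PP\S))/N
    [2,7] N   <
      [2,4] S   <
        [2,3] "today" : NP
        [3,4] "in" : S\NP
      [4,7] N\S   <
        [4,5] "song" : N
        [5,7] (N\S)\N   <
          [5,6] "often" : NP
          [6,7] "that" : ((N\S)\N)\NP

[0,1] PP\S  lex  "park"
[1,2] (S\(PP\S))/N  lex  "map"
[2,3] NP  lex  "today"
[3,4] S\NP  lex  "in"
[2,4] S  <  k=3
[4,5] N  lex  "song"
[5,6] NP  lex  "often"
[6,7] ((N\S)\N)\NP  lex  "that"
[5,7] (N\S)\N  <  k=6
[4,7] N\S  <  k=5
[2,7] N  <  k=4
[1,7] S\(PP\S)  >  k=2
[0,7] S  <  k=1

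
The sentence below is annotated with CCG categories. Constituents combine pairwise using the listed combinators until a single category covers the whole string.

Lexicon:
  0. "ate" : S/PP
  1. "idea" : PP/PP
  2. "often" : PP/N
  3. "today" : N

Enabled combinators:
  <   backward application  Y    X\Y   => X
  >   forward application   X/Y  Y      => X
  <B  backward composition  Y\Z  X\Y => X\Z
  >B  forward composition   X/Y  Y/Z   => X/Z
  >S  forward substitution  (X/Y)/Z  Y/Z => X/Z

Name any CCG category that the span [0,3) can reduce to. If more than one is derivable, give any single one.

S/N

[0,4] S   >
  [0,3] S/N   >B
    [0,1] "ate" : S/PP
    [1,3] PP/N   >B
      [1,2] "idea" : PP/PP
      [2,3] "often" : PP/N
  [3,4] "today" : N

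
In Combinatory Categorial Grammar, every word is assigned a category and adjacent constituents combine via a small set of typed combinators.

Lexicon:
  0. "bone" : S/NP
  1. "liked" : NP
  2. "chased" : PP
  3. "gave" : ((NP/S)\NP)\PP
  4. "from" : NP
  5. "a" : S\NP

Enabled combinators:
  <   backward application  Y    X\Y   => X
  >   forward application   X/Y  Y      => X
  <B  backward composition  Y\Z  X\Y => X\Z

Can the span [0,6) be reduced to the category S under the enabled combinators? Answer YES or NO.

[0,6] S   >
  [0,1] "bone" : S/NP
  [1,6] NP   >
    [1,4] NP/S   <
      [1,2] "liked" : NP
      [2,4] (NP/S)\NP   <
        [2,3] "chased" : PP
        [3,4] "gave" : ((NP/S)\NP)\PP
    [4,6] S   <
      [4,5] "from" : NP
      [5,6] "a" : S\NP

YES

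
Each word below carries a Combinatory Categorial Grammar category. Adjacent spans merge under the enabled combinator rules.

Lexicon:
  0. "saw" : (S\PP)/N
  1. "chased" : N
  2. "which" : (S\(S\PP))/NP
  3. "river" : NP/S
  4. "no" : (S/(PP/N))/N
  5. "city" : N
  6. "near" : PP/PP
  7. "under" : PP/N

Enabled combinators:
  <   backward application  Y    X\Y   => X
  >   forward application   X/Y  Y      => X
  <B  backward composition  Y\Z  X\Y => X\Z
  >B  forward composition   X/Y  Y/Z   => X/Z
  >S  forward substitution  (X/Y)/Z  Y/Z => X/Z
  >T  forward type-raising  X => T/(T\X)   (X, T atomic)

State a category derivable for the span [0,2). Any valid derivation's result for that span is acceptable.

[0,8] S   <
  [0,2] S\PP   >
    [0,1] "saw" : (S\PP)/N
    [1,2] "chased" : N
  [2,8] S\(S\PP)   >
    [2,3] "which" : (S\(S\PP))/NP
    [3,8] NP   >
      [3,4] "river" : NP/S
      [4,8] S   >
        [4,6] S/(PP/N)   >
          [4,5] "no" : (S/(PP/N))/N
          [5,6] "city" : N
        [6,8] PP/N   >B
          [6,7] "near" : PP/PP
          [7,8] "under" : PP/N

S\PP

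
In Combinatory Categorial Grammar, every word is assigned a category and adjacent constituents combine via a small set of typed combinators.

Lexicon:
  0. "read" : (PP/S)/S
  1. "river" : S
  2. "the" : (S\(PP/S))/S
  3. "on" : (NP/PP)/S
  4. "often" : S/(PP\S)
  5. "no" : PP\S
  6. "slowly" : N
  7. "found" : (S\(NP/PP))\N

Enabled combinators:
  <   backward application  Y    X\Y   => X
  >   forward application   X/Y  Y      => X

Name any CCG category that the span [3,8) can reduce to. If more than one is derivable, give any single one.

S

[0,8] S   <
  [0,2] PP/S   >
    [0,1] "read" : (PP/S)/S
    [1,2] "river" : S
  [2,8] S\(PP/S)   >
    [2,3] "the" : (S\(PP/S))/S
    [3,8] S   <
      [3,6] NP/PP   >
        [3,4] "on" : (NP/PP)/S
        [4,6] S   >
          [4,5] "often" : S/(PP\S)
          [5,6] "no" : PP\S
      [6,8] S\(NP/PP)   <
        [6,7] "slowly" : N
        [7,8] "found" : (S\(NP/PP))\N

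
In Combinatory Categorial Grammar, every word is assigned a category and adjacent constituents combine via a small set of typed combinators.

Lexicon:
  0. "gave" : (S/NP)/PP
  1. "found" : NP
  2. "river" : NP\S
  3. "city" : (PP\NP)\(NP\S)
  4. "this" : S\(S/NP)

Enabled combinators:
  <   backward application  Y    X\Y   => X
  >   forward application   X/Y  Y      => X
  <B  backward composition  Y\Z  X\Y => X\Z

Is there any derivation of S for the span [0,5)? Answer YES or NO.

[0,5] S   <
  [0,4] S/NP   >
    [0,1] "gave" : (S/NP)/PP
    [1,4] PP   <
      [1,2] "found" : NP
      [2,4] PP\NP   <
        [2,3] "river" : NP\S
        [3,4] "city" : (PP\NP)\(NP\S)
  [4,5] "this" : S\(S/NP)

YES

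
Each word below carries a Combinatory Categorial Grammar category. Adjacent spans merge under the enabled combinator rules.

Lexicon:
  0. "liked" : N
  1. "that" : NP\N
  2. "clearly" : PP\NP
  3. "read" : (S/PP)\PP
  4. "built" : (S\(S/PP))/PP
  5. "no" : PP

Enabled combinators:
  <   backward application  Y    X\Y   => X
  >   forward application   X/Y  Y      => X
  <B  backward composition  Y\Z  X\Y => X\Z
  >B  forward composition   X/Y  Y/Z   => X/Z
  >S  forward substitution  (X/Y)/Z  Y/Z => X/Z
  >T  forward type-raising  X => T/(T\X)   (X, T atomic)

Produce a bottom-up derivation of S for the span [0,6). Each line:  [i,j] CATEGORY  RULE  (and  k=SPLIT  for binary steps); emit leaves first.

[0,1] N  lex  "liked"
[1,2] NP\N  lex  "that"
[0,2] NP  <  k=1
[2,3] PP\NP  lex  "clearly"
[0,3] PP  <  k=2
[3,4] (S/PP)\PP  lex  "read"
[0,4] S/PP  <  k=3
[4,5] (S\(S/PP))/PP  lex  "built"
[5,6] PP  lex  "no"
[4,6] S\(S/PP)  >  k=5
[0,6] S  <  k=4

[0,6] S   <
  [0,4] S/PP   <
    [0,3] PP   <
      [0,2] NP   <
        [0,1] "liked" : N
        [1,2] "that" : NP\N
      [2,3] "clearly" : PP\NP
    [3,4] "read" : (S/PP)\PP
  [4,6] S\(S/PP)   >
    [4,5] "built" : (S\(S/PP))/PP
    [5,6] "no" : PP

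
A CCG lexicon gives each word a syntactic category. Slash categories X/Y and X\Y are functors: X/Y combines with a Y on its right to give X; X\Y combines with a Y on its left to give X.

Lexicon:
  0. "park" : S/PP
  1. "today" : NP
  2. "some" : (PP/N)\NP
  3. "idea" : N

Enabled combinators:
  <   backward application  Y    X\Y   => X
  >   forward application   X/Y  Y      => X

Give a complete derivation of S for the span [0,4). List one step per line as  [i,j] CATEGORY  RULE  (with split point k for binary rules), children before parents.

[0,1] S/PP  lex  "park"
[1,2] NP  lex  "today"
[2,3] (PP/N)\NP  lex  "some"
[1,3] PP/N  <  k=2
[3,4] N  lex  "idea"
[1,4] PP  >  k=3
[0,4] S  >  k=1

[0,4] S   >
  [0,1] "park" : S/PP
  [1,4] PP   >
    [1,3] PP/N   <
      [1,2] "today" : NP
      [2,3] "some" : (PP/N)\NP
    [3,4] "idea" : N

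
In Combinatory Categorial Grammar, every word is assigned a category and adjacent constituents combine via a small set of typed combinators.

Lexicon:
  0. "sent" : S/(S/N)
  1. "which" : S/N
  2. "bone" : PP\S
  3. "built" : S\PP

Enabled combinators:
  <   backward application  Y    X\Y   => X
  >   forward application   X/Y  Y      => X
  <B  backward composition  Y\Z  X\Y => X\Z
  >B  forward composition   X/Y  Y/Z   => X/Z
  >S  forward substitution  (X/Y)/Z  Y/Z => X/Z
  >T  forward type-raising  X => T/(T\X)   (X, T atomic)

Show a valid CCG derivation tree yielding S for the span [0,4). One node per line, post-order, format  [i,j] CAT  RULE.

[0,4] S   <
  [0,3] PP   <
    [0,2] S   >
      [0,1] "sent" : S/(S/N)
      [1,2] "which" : S/N
    [2,3] "bone" : PP\S
  [3,4] "built" : S\PP

[0,1] S/(S/N)  lex  "sent"
[1,2] S/N  lex  "which"
[0,2] S  >  k=1
[2,3] PP\S  lex  "bone"
[0,3] PP  <  k=2
[3,4] S\PP  lex  "built"
[0,4] S  <  k=3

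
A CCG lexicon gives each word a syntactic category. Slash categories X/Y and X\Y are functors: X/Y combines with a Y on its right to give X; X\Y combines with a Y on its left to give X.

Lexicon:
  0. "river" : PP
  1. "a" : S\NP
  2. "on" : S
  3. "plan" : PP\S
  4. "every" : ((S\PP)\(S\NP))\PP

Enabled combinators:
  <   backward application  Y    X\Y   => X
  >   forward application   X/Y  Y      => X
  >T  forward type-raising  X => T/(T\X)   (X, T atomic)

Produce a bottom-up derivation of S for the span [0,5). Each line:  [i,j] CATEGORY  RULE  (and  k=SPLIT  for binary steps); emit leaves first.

[0,5] S   >
  [0,1] S/(S\PP)   >T
    [0,1] "river" : PP
  [1,5] S\PP   <
    [1,2] "a" : S\NP
    [2,5] (S\PP)\(S\NP)   <
      [2,4] PP   <
        [2,3] "on" : S
        [3,4] "plan" : PP\S
      [4,5] "every" : ((S\PP)\(S\NP))\PP

[0,1] PP  lex  "river"
[0,1] S/(S\PP)  >T
[1,2] S\NP  lex  "a"
[2,3] S  lex  "on"
[3,4] PP\S  lex  "plan"
[2,4] PP  <  k=3
[4,5] ((S\PP)\(S\NP))\PP  lex  "every"
[2,5] (S\PP)\(S\NP)  <  k=4
[1,5] S\PP  <  k=2
[0,5] S  >  k=1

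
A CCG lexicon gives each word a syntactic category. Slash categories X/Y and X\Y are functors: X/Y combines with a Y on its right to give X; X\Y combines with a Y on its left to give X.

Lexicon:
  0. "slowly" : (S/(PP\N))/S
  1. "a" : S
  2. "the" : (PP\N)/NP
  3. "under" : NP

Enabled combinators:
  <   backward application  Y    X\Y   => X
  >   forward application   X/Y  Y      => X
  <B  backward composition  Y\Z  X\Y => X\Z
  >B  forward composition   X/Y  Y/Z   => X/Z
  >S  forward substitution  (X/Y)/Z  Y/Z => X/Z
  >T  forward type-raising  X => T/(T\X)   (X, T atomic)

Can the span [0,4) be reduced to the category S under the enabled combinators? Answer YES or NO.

[0,4] S   >
  [0,2] S/(PP\N)   >
    [0,1] "slowly" : (S/(PP\N))/S
    [1,2] "a" : S
  [2,4] PP\N   >
    [2,3] "the" : (PP\N)/NP
    [3,4] "under" : NP

YES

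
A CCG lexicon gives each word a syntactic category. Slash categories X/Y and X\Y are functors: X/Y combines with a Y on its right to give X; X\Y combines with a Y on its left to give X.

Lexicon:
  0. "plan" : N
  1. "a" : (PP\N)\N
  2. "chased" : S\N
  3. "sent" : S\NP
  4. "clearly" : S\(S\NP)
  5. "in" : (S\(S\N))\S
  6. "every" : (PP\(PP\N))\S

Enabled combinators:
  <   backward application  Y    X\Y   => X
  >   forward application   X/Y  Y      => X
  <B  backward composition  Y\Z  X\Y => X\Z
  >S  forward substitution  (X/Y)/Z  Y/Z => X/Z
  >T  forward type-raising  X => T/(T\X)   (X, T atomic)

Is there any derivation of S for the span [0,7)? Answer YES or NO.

N (PP\N)\N S\N S\NP S\(S\NP) (S\(S\N))\S (PP\(PP\N))\S
CKY chart[0,7] = {N/(N\PP), NP/(NP\PP), PP, PP/(PP\PP), S/(S\PP)}; S ∉ chart

NO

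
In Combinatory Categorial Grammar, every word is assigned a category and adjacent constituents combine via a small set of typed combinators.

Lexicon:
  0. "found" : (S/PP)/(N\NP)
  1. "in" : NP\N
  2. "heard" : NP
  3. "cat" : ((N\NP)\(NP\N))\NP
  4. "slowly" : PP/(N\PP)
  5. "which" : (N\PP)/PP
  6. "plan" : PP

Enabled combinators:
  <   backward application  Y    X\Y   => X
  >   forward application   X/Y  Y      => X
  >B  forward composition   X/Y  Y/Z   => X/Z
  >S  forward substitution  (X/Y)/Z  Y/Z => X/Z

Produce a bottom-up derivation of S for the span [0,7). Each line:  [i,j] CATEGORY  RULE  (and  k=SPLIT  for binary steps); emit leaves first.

[0,7] S   >
  [0,4] S/PP   >
    [0,1] "found" : (S/PP)/(N\NP)
    [1,4] N\NP   <
      [1,2] "in" : NP\N
      [2,4] (N\NP)\(NP\N)   <
        [2,3] "heard" : NP
        [3,4] "cat" : ((N\NP)\(NP\N))\NP
  [4,7] PP   >
    [4,5] "slowly" : PP/(N\PP)
    [5,7] N\PP   >
      [5,6] "which" : (N\PP)/PP
      [6,7] "plan" : PP

[0,1] (S/PP)/(N\NP)  lex  "found"
[1,2] NP\N  lex  "in"
[2,3] NP  lex  "heard"
[3,4] ((N\NP)\(NP\N))\NP  lex  "cat"
[2,4] (N\NP)\(NP\N)  <  k=3
[1,4] N\NP  <  k=2
[0,4] S/PP  >  k=1
[4,5] PP/(N\PP)  lex  "slowly"
[5,6] (N\PP)/PP  lex  "which"
[6,7] PP  lex  "plan"
[5,7] N\PP  >  k=6
[4,7] PP  >  k=5
[0,7] S  >  k=4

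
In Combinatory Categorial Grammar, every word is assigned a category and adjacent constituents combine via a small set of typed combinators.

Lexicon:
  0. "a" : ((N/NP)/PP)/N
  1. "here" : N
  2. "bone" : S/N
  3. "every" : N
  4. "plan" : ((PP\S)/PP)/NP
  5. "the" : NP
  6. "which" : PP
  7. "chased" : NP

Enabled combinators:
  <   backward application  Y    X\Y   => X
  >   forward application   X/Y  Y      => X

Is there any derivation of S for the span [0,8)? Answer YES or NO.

NO

((N/NP)/PP)/N N S/N N ((PP\S)/PP)/NP NP PP NP
CKY chart[0,8] = {N}; S ∉ chart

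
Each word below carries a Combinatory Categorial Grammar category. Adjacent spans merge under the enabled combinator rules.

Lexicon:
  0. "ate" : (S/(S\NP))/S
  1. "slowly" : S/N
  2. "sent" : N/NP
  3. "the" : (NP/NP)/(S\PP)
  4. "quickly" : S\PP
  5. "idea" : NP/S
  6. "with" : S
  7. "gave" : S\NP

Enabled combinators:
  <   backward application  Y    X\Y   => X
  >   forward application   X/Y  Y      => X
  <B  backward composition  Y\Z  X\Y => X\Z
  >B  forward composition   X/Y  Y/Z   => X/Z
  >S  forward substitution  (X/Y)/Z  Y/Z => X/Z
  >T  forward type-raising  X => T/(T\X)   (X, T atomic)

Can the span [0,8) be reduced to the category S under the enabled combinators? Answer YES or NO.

[0,8] S   >
  [0,7] S/(S\NP)   >
    [0,1] "ate" : (S/(S\NP))/S
    [1,7] S   >
      [1,5] S/NP   >B
        [1,3] S/NP   >B
          [1,2] "slowly" : S/N
          [2,3] "sent" : N/NP
        [3,5] NP/NP   >
          [3,4] "the" : (NP/NP)/(S\PP)
          [4,5] "quickly" : S\PP
      [5,7] NP   >
        [5,6] "idea" : NP/S
        [6,7] "with" : S
  [7,8] "gave" : S\NP

YES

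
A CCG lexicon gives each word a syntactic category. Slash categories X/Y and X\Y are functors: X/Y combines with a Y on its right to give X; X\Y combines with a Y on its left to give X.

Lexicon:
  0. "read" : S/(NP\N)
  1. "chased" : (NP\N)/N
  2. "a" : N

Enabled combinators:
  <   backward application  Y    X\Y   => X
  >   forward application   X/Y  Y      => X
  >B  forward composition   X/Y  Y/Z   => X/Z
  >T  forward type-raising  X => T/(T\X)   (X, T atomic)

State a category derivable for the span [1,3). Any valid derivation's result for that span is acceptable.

NP\N

[0,3] S   >
  [0,1] "read" : S/(NP\N)
  [1,3] NP\N   >
    [1,2] "chased" : (NP\N)/N
    [2,3] "a" : N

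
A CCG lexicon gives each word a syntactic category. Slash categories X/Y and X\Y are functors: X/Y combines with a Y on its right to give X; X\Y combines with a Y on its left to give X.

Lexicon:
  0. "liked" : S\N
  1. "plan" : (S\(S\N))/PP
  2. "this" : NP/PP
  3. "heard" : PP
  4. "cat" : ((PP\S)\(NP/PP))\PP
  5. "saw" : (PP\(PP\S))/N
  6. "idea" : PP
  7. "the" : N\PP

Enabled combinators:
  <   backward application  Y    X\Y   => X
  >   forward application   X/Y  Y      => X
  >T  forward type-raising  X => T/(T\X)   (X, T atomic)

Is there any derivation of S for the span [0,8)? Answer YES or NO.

YES

[0,8] S   <
  [0,1] "liked" : S\N
  [1,8] S\(S\N)   >
    [1,2] "plan" : (S\(S\N))/PP
    [2,8] PP   <
      [2,5] PP\S   <
        [2,3] "this" : NP/PP
        [3,5] (PP\S)\(NP/PP)   <
          [3,4] "heard" : PP
          [4,5] "cat" : ((PP\S)\(NP/PP))\PP
      [5,8] PP\(PP\S)   >
        [5,6] "saw" : (PP\(PP\S))/N
        [6,8] N   >
          [6,7] N/(N\PP)   >T
            [6,7] "idea" : PP
          [7,8] "the" : N\PP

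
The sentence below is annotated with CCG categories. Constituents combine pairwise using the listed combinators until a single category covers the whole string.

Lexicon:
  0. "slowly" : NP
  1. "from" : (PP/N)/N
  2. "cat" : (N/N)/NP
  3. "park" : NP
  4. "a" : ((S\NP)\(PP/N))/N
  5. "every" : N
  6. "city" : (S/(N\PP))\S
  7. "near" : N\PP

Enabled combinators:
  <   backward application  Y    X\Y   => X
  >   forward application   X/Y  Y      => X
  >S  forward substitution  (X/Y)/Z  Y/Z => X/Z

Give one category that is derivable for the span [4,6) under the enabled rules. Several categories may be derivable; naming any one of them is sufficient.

(S\NP)\(PP/N)

[0,8] S   >
  [0,7] S/(N\PP)   <
    [0,6] S   <
      [0,1] "slowly" : NP
      [1,6] S\NP   <
        [1,4] PP/N   >S
          [1,2] "from" : (PP/N)/N
          [2,4] N/N   >
            [2,3] "cat" : (N/N)/NP
            [3,4] "park" : NP
        [4,6] (S\NP)\(PP/N)   >
          [4,5] "a" : ((S\NP)\(PP/N))/N
          [5,6] "every" : N
    [6,7] "city" : (S/(N\PP))\S
  [7,8] "near" : N\PP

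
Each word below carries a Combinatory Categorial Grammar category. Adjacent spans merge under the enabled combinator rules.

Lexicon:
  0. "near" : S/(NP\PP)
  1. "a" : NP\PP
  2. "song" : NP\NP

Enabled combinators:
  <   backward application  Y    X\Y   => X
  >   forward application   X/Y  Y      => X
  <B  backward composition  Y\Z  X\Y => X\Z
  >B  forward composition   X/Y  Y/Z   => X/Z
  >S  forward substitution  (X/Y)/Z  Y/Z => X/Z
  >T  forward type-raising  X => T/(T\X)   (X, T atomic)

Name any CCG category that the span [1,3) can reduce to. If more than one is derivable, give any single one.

[0,3] S   >
  [0,1] "near" : S/(NP\PP)
  [1,3] NP\PP   <B
    [1,2] "a" : NP\PP
    [2,3] "song" : NP\NP

NP\PP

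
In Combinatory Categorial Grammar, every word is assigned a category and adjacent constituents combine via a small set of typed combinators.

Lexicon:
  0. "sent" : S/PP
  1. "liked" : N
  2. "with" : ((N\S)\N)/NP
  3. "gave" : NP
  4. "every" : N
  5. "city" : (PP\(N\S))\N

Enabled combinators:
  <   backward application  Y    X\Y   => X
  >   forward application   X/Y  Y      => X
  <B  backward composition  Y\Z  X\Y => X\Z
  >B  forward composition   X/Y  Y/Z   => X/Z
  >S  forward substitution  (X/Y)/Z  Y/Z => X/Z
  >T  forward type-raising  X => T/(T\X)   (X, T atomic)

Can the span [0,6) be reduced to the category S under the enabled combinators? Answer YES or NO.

YES

[0,6] S   >
  [0,1] "sent" : S/PP
  [1,6] PP   <
    [1,4] N\S   <
      [1,2] "liked" : N
      [2,4] (N\S)\N   >
        [2,3] "with" : ((N\S)\N)/NP
        [3,4] "gave" : NP
    [4,6] PP\(N\S)   <
      [4,5] "every" : N
      [5,6] "city" : (PP\(N\S))\N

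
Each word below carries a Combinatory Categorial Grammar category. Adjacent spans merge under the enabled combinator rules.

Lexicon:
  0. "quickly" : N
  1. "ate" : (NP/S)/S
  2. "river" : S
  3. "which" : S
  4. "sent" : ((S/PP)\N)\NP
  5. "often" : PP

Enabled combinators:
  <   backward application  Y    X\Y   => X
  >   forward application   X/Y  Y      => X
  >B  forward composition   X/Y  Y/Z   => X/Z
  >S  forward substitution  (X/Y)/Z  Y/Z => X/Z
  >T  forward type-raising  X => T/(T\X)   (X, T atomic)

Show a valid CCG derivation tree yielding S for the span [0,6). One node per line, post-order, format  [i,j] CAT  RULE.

[0,1] N  lex  "quickly"
[1,2] (NP/S)/S  lex  "ate"
[2,3] S  lex  "river"
[1,3] NP/S  >  k=2
[3,4] S  lex  "which"
[1,4] NP  >  k=3
[4,5] ((S/PP)\N)\NP  lex  "sent"
[1,5] (S/PP)\N  <  k=4
[0,5] S/PP  <  k=1
[5,6] PP  lex  "often"
[0,6] S  >  k=5

[0,6] S   >
  [0,5] S/PP   <
    [0,1] "quickly" : N
    [1,5] (S/PP)\N   <
      [1,4] NP   >
        [1,3] NP/S   >
          [1,2] "ate" : (NP/S)/S
          [2,3] "river" : S
        [3,4] "which" : S
      [4,5] "sent" : ((S/PP)\N)\NP
  [5,6] "often" : PP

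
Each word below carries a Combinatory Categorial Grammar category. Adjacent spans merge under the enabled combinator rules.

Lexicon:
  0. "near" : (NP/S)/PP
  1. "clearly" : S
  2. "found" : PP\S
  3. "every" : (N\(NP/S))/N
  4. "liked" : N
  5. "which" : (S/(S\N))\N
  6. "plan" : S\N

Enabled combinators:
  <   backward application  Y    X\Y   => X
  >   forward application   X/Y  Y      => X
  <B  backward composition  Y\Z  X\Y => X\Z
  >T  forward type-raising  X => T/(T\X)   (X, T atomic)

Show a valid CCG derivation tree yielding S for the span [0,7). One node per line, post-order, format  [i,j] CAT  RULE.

[0,1] (NP/S)/PP  lex  "near"
[1,2] S  lex  "clearly"
[2,3] PP\S  lex  "found"
[1,3] PP  <  k=2
[0,3] NP/S  >  k=1
[3,4] (N\(NP/S))/N  lex  "every"
[4,5] N  lex  "liked"
[3,5] N\(NP/S)  >  k=4
[0,5] N  <  k=3
[5,6] (S/(S\N))\N  lex  "which"
[0,6] S/(S\N)  <  k=5
[6,7] S\N  lex  "plan"
[0,7] S  >  k=6

[0,7] S   >
  [0,6] S/(S\N)   <
    [0,5] N   <
      [0,3] NP/S   >
        [0,1] "near" : (NP/S)/PP
        [1,3] PP   <
          [1,2] "clearly" : S
          [2,3] "found" : PP\S
      [3,5] N\(NP/S)   >
        [3,4] "every" : (N\(NP/S))/N
        [4,5] "liked" : N
    [5,6] "which" : (S/(S\N))\N
  [6,7] "plan" : S\N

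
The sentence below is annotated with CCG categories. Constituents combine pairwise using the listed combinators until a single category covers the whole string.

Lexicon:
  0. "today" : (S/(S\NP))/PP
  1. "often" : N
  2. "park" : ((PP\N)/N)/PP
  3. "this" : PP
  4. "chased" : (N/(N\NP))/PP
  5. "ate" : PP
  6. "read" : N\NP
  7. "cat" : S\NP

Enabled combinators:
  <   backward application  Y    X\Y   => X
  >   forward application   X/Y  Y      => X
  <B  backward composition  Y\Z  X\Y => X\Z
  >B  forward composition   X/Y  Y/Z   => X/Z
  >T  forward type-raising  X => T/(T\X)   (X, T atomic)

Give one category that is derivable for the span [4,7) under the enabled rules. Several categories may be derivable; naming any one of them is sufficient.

N

[0,8] S   >
  [0,7] S/(S\NP)   >
    [0,1] "today" : (S/(S\NP))/PP
    [1,7] PP   >
      [1,2] PP/(PP\N)   >T
        [1,2] "often" : N
      [2,7] PP\N   >
        [2,4] (PP\N)/N   >
          [2,3] "park" : ((PP\N)/N)/PP
          [3,4] "this" : PP
        [4,7] N   >
          [4,6] N/(N\NP)   >
            [4,5] "chased" : (N/(N\NP))/PP
            [5,6] "ate" : PP
          [6,7] "read" : N\NP
  [7,8] "cat" : S\NP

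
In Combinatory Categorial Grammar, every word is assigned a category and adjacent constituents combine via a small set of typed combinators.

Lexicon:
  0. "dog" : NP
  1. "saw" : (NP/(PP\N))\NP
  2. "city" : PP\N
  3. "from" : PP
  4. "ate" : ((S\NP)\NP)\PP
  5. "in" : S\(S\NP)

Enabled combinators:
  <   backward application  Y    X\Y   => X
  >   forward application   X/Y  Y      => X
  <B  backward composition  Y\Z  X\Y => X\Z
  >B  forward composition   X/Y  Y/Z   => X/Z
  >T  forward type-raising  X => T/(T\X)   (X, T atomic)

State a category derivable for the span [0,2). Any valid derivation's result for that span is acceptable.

[0,6] S   <
  [0,5] S\NP   <
    [0,3] NP   >
      [0,2] NP/(PP\N)   <
        [0,1] "dog" : NP
        [1,2] "saw" : (NP/(PP\N))\NP
      [2,3] "city" : PP\N
    [3,5] (S\NP)\NP   <
      [3,4] "from" : PP
      [4,5] "ate" : ((S\NP)\NP)\PP
  [5,6] "in" : S\(S\NP)

NP/(PP\N)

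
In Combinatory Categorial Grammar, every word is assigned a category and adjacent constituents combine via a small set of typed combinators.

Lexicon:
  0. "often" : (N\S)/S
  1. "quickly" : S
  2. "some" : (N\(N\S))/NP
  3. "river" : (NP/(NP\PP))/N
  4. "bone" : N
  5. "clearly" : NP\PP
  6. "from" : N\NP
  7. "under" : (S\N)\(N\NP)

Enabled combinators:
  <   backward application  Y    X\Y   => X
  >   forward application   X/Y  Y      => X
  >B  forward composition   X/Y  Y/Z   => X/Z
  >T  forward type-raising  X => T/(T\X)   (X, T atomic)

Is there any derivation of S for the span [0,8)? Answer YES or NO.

[0,8] S   <
  [0,6] N   <
    [0,2] N\S   >
      [0,1] "often" : (N\S)/S
      [1,2] "quickly" : S
    [2,6] N\(N\S)   >
      [2,3] "some" : (N\(N\S))/NP
      [3,6] NP   >
        [3,5] NP/(NP\PP)   >
          [3,4] "river" : (NP/(NP\PP))/N
          [4,5] "bone" : N
        [5,6] "clearly" : NP\PP
  [6,8] S\N   <
    [6,7] "from" : N\NP
    [7,8] "under" : (S\N)\(N\NP)

YES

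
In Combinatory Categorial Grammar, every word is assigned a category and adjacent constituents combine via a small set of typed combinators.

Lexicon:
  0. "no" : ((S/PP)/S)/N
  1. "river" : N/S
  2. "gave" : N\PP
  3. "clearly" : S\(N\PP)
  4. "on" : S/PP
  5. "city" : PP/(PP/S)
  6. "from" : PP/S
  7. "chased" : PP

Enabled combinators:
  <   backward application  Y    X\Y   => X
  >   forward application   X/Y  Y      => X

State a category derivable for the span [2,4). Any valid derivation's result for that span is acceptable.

S

[0,8] S   >
  [0,7] S/PP   >
    [0,4] (S/PP)/S   >
      [0,1] "no" : ((S/PP)/S)/N
      [1,4] N   >
        [1,2] "river" : N/S
        [2,4] S   <
          [2,3] "gave" : N\PP
          [3,4] "clearly" : S\(N\PP)
    [4,7] S   >
      [4,5] "on" : S/PP
      [5,7] PP   >
        [5,6] "city" : PP/(PP/S)
        [6,7] "from" : PP/S
  [7,8] "chased" : PP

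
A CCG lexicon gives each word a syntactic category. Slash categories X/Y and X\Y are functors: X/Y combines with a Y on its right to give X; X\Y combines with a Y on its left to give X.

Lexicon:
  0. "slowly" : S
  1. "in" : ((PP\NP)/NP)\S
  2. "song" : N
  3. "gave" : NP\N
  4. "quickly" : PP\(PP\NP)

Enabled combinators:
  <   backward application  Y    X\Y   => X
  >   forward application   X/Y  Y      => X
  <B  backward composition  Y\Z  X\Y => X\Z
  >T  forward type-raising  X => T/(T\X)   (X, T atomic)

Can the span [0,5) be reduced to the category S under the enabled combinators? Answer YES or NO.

NO

S ((PP\NP)/NP)\S N NP\N PP\(PP\NP)
CKY chart[0,5] = {N/(N\PP), NP/(NP\PP), PP, PP/(PP\PP), S/(S\PP)}; S ∉ chart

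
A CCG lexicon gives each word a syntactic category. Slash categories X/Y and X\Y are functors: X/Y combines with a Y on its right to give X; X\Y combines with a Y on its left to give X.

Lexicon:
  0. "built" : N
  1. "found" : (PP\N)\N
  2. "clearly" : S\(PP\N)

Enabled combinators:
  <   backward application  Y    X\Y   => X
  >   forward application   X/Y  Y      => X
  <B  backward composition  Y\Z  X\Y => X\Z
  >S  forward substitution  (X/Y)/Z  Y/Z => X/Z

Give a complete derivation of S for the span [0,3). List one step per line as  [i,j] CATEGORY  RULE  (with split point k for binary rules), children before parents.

[0,3] S   <
  [0,1] "built" : N
  [1,3] S\N   <B
    [1,2] "found" : (PP\N)\N
    [2,3] "clearly" : S\(PP\N)

[0,1] N  lex  "built"
[1,2] (PP\N)\N  lex  "found"
[2,3] S\(PP\N)  lex  "clearly"
[1,3] S\N  <B  k=2
[0,3] S  <  k=1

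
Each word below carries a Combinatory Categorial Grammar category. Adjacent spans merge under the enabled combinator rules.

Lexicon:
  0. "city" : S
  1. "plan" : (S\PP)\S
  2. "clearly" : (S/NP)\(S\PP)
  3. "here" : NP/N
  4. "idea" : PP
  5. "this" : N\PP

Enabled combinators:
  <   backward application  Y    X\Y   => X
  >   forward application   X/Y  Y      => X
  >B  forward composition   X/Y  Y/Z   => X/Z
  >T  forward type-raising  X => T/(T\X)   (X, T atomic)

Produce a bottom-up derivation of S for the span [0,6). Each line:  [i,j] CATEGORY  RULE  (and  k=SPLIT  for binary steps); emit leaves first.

[0,1] S  lex  "city"
[1,2] (S\PP)\S  lex  "plan"
[0,2] S\PP  <  k=1
[2,3] (S/NP)\(S\PP)  lex  "clearly"
[0,3] S/NP  <  k=2
[3,4] NP/N  lex  "here"
[4,5] PP  lex  "idea"
[5,6] N\PP  lex  "this"
[4,6] N  <  k=5
[3,6] NP  >  k=4
[0,6] S  >  k=3

[0,6] S   >
  [0,3] S/NP   <
    [0,2] S\PP   <
      [0,1] "city" : S
      [1,2] "plan" : (S\PP)\S
    [2,3] "clearly" : (S/NP)\(S\PP)
  [3,6] NP   >
    [3,4] "here" : NP/N
    [4,6] N   <
      [4,5] "idea" : PP
      [5,6] "this" : N\PP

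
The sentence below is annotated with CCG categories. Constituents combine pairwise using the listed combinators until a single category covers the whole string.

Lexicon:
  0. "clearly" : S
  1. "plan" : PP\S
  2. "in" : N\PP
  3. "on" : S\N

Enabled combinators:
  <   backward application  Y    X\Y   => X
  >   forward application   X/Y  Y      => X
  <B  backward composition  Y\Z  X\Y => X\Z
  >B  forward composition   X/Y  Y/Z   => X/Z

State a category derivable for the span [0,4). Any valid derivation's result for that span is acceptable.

[0,4] S   <
  [0,3] N   <
    [0,1] "clearly" : S
    [1,3] N\S   <B
      [1,2] "plan" : PP\S
      [2,3] "in" : N\PP
  [3,4] "on" : S\N

S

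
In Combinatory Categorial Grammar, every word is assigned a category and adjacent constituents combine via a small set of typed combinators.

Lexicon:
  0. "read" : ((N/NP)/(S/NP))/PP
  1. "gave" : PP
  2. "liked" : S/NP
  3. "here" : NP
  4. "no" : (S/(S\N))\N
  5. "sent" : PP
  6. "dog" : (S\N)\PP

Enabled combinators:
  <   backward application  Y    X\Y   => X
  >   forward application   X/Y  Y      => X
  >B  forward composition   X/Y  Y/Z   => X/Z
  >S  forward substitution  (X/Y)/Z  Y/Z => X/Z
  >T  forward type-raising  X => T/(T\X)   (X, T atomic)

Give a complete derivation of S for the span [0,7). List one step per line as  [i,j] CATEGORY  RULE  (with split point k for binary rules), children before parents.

[0,1] ((N/NP)/(S/NP))/PP  lex  "read"
[1,2] PP  lex  "gave"
[0,2] (N/NP)/(S/NP)  >  k=1
[2,3] S/NP  lex  "liked"
[0,3] N/NP  >  k=2
[3,4] NP  lex  "here"
[0,4] N  >  k=3
[4,5] (S/(S\N))\N  lex  "no"
[0,5] S/(S\N)  <  k=4
[5,6] PP  lex  "sent"
[6,7] (S\N)\PP  lex  "dog"
[5,7] S\N  <  k=6
[0,7] S  >  k=5

[0,7] S   >
  [0,5] S/(S\N)   <
    [0,4] N   >
      [0,3] N/NP   >
        [0,2] (N/NP)/(S/NP)   >
          [0,1] "read" : ((N/NP)/(S/NP))/PP
          [1,2] "gave" : PP
        [2,3] "liked" : S/NP
      [3,4] "here" : NP
    [4,5] "no" : (S/(S\N))\N
  [5,7] S\N   <
    [5,6] "sent" : PP
    [6,7] "dog" : (S\N)\PP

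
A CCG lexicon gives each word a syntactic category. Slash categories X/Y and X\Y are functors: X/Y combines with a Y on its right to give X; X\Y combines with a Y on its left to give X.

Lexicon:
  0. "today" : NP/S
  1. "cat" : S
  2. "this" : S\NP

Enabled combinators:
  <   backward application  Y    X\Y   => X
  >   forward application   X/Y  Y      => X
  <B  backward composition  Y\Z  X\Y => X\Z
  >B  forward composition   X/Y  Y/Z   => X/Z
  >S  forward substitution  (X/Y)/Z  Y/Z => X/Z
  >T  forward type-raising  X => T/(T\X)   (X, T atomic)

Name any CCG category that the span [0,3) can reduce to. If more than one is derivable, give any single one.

S

[0,3] S   <
  [0,2] NP   >
    [0,1] "today" : NP/S
    [1,2] "cat" : S
  [2,3] "this" : S\NP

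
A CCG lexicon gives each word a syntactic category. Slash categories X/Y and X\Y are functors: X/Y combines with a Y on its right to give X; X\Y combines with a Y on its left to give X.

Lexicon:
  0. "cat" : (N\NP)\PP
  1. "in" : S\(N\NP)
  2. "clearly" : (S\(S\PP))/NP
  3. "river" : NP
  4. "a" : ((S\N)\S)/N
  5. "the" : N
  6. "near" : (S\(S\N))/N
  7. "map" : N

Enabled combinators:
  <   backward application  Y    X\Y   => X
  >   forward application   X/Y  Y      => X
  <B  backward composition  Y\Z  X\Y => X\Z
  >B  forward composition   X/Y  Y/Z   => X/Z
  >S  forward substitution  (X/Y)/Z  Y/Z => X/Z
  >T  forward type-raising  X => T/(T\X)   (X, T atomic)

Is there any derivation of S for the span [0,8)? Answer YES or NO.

YES

[0,8] S   <
  [0,6] S\N   <
    [0,4] S   <
      [0,2] S\PP   <B
        [0,1] "cat" : (N\NP)\PP
        [1,2] "in" : S\(N\NP)
      [2,4] S\(S\PP)   >
        [2,3] "clearly" : (S\(S\PP))/NP
        [3,4] "river" : NP
    [4,6] (S\N)\S   >
      [4,5] "a" : ((S\N)\S)/N
      [5,6] "the" : N
  [6,8] S\(S\N)   >
    [6,7] "near" : (S\(S\N))/N
    [7,8] "map" : N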